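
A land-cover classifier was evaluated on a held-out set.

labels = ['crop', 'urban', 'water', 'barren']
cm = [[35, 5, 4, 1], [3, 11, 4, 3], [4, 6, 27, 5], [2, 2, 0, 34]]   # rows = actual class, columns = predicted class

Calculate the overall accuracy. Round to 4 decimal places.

Accuracy = trace / total = (35+11+27+34=107) / 146 = 107/146 = 0.7329

0.7329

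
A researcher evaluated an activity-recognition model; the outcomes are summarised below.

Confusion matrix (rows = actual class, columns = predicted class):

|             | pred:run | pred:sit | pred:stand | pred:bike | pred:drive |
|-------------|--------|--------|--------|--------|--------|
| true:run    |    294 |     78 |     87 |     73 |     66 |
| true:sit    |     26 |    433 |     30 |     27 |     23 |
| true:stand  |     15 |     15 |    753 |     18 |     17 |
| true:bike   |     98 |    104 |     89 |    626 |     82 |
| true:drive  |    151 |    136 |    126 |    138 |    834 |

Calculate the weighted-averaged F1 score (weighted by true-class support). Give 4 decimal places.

0.6746

Per-class F1 score (2·TP/(2·TP+FP+FN)):
  run: TP=294, FP=26+15+98+151=290, FN=78+87+73+66=304 → 588/1182 = 0.49746
  sit: TP=433, FP=78+15+104+136=333, FN=26+30+27+23=106 → 866/1305 = 0.66360
  stand: TP=753, FP=87+30+89+126=332, FN=15+15+18+17=65 → 1506/1903 = 0.79138
  bike: TP=626, FP=73+27+18+138=256, FN=98+104+89+82=373 → 1252/1881 = 0.66560
  drive: TP=834, FP=66+23+17+82=188, FN=151+136+126+138=551 → 1668/2407 = 0.69298
Weighted-F1 score = Σ (supportᵢ/N)·F1 scoreᵢ with N=4339: (598/4339)·0.49746 + (539/4339)·0.66360 + (818/4339)·0.79138 + (999/4339)·0.66560 + (1385/4339)·0.69298 = 0.6746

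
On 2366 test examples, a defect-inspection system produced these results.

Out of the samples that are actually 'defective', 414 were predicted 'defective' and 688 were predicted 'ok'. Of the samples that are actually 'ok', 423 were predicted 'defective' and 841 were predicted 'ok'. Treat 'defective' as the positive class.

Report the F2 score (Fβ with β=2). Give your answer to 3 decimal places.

Fβ = (1+β²)·TP / ((1+β²)·TP + β²·FN + FP), with β²=4
= 5·414 / (5·414 + 4·688 + 423) = 0.395

0.395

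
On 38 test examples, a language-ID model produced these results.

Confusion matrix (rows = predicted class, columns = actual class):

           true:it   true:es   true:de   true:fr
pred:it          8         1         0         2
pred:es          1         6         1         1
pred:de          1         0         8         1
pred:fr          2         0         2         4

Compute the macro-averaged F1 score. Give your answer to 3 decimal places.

Per-class F1 score (2·TP/(2·TP+FP+FN)):
  it: TP=8, FP=1+0+2=3, FN=1+1+2=4 → 16/23 = 0.6957
  es: TP=6, FP=1+1+1=3, FN=1+0+0=1 → 12/16 = 0.7500
  de: TP=8, FP=1+0+1=2, FN=0+1+2=3 → 16/21 = 0.7619
  fr: TP=4, FP=2+0+2=4, FN=2+1+1=4 → 8/16 = 0.5000
Macro-F1 score = mean = (0.6957 + 0.7500 + 0.7619 + 0.5000) / 4 = 0.677

0.677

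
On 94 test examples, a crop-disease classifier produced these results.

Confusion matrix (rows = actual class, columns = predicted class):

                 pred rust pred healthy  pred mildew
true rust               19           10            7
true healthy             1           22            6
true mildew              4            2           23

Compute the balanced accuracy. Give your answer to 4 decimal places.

0.6932

Balanced accuracy = mean of per-class recall.
  rust: recall = 19/36 = 0.52778
  healthy: recall = 22/29 = 0.75862
  mildew: recall = 23/29 = 0.79310
Mean = (0.52778 + 0.75862 + 0.79310) / 3 = 0.6932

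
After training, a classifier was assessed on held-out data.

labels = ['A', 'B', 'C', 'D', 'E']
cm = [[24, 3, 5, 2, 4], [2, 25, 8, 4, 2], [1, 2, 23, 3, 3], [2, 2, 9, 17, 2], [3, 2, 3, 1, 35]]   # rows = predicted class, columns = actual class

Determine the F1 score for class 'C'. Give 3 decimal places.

Take TP from the diagonal, FP from the rest of the 'C' prediction marginal, FN from the rest of the 'C' actual marginal.
F1 score = 2·TP/(2·TP+FP+FN).
C: TP=23, FP=1+2+3+3=9, FN=5+8+9+3=25 → 46/80 = 0.5750

0.575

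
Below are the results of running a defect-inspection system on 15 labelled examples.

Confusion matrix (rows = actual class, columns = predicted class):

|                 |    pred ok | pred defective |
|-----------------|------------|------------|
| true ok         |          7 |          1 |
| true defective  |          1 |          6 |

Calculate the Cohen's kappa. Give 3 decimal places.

0.732

Observed agreement pₒ = trace/N = 13/15 = 0.8667
Expected agreement pₑ = Σ (rowᵢ·colᵢ)/N² = (8·8 + 7·7)/15² = 0.5022
κ = (pₒ − pₑ)/(1 − pₑ) = (0.8667 − 0.5022)/(1 − 0.5022) = 0.732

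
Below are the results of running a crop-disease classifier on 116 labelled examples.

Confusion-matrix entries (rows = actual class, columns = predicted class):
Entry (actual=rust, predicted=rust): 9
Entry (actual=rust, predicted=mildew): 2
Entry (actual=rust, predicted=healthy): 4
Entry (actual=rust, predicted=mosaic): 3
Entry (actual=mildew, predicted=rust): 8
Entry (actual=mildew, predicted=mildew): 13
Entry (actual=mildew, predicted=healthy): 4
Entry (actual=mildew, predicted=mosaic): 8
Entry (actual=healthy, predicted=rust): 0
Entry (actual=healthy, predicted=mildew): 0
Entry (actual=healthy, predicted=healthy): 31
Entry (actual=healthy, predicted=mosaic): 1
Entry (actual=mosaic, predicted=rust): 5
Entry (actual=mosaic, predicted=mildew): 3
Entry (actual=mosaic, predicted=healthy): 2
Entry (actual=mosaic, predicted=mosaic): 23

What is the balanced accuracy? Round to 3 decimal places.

Balanced accuracy = mean of per-class recall.
  rust: recall = 9/18 = 0.5000
  mildew: recall = 13/33 = 0.3939
  healthy: recall = 31/32 = 0.9688
  mosaic: recall = 23/33 = 0.6970
Mean = (0.5000 + 0.3939 + 0.9688 + 0.6970) / 4 = 0.640

0.640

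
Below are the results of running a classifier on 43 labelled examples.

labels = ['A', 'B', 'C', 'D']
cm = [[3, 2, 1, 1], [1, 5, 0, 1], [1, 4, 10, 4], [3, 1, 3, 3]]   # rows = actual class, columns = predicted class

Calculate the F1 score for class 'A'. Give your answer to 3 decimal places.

0.400

F1 score = 2·TP/(2·TP+FP+FN).
A: TP=3, FP=1+1+3=5, FN=2+1+1=4 → 6/15 = 0.4000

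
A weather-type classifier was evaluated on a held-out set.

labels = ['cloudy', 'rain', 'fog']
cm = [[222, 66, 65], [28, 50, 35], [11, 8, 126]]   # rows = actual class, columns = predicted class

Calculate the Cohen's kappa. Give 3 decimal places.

Observed agreement pₒ = trace/N = 398/611 = 0.6514
Expected agreement pₑ = Σ (rowᵢ·colᵢ)/N² = (353·261 + 113·124 + 145·226)/611² = 0.3721
κ = (pₒ − pₑ)/(1 − pₑ) = (0.6514 − 0.3721)/(1 − 0.3721) = 0.445

0.445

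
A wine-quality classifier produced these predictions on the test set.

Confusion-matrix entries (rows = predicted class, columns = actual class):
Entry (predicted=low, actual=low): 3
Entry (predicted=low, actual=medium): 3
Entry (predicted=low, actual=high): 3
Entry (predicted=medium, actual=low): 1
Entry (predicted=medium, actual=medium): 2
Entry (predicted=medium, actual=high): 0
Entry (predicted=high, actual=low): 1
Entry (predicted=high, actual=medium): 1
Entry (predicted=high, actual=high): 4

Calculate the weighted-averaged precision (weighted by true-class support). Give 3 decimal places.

Per-class precision (TP/(TP+FP)):
  low: TP=3, FP=3+3=6 → 3/9 = 0.3333
  medium: TP=2, FP=1+0=1 → 2/3 = 0.6667
  high: TP=4, FP=1+1=2 → 4/6 = 0.6667
Weighted-precision = Σ (supportᵢ/N)·precisionᵢ with N=18: (5/18)·0.3333 + (6/18)·0.6667 + (7/18)·0.6667 = 0.574

0.574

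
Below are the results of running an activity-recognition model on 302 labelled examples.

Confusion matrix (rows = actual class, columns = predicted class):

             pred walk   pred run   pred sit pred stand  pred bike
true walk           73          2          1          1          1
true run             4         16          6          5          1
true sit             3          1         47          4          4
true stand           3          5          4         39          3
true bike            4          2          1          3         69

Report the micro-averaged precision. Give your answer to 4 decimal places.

Micro-averaging pools counts across classes: ΣTP=244, ΣFP=58, ΣFN=58.
Micro-precision = TP/(TP+FP) on pooled counts = 0.8079 (equals overall accuracy in single-label multiclass).

0.8079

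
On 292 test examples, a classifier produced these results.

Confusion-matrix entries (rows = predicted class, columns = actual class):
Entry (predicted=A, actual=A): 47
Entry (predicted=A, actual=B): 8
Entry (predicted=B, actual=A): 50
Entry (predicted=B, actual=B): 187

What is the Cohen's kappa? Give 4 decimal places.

Observed agreement pₒ = trace/N = 234/292 = 0.80137
Expected agreement pₑ = Σ (rowᵢ·colᵢ)/N² = (97·55 + 195·237)/292² = 0.60459
κ = (pₒ − pₑ)/(1 − pₑ) = (0.80137 − 0.60459)/(1 − 0.60459) = 0.4977

0.4977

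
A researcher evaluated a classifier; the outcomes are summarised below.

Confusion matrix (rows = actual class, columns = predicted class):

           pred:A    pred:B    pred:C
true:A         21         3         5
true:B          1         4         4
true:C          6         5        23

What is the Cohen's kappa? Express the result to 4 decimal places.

Observed agreement pₒ = trace/N = 48/72 = 0.66667
Expected agreement pₑ = Σ (rowᵢ·colᵢ)/N² = (29·28 + 9·12 + 34·32)/72² = 0.38735
κ = (pₒ − pₑ)/(1 − pₑ) = (0.66667 − 0.38735)/(1 − 0.38735) = 0.4559

0.4559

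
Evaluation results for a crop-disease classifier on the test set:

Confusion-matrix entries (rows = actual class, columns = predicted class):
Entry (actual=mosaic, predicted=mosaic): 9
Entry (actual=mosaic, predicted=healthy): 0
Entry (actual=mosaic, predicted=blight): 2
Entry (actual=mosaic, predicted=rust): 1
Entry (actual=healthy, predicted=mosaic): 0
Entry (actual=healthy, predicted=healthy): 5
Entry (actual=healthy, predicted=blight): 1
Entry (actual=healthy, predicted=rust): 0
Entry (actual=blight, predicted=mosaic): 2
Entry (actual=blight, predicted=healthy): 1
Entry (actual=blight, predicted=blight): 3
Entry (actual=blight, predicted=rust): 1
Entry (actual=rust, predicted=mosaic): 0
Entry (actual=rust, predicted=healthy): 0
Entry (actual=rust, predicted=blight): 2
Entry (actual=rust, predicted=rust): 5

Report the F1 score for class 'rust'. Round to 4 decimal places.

0.7143

Take TP from the diagonal, FP from the rest of the 'rust' prediction marginal, FN from the rest of the 'rust' actual marginal.
F1 score = 2·TP/(2·TP+FP+FN).
rust: TP=5, FP=1+0+1=2, FN=0+0+2=2 → 10/14 = 0.71429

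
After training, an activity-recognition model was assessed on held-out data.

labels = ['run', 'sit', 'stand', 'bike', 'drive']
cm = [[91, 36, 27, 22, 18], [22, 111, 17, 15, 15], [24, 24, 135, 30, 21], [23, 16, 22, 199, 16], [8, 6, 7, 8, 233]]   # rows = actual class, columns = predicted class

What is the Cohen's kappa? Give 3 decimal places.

0.585

Observed agreement pₒ = trace/N = 769/1146 = 0.6710
Expected agreement pₑ = Σ (rowᵢ·colᵢ)/N² = (194·168 + 180·193 + 234·208 + 276·274 + 262·303)/1146² = 0.2064
κ = (pₒ − pₑ)/(1 − pₑ) = (0.6710 − 0.2064)/(1 − 0.2064) = 0.585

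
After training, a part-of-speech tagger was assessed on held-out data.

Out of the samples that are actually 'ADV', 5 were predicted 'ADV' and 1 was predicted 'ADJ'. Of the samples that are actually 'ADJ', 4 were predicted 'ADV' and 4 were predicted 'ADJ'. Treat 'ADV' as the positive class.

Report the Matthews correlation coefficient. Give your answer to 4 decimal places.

MCC = (TP·TN − FP·FN) / √((TP+FP)(TP+FN)(TN+FP)(TN+FN))
Numerator = 5·4 − 4·1 = 16
Denominator = √(9·6·8·5) = √2160 = 46.4758
MCC = 16 / 46.4758 = 0.3443

0.3443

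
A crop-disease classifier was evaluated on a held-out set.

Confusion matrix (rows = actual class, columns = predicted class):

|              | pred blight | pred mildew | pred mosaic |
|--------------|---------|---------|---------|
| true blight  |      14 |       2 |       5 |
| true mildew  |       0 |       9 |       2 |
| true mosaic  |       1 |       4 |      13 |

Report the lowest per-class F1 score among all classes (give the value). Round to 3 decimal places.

Per-class F1 score (2·TP/(2·TP+FP+FN)):
  blight: TP=14, FP=0+1=1, FN=2+5=7 → 28/36 = 0.7778
  mildew: TP=9, FP=2+4=6, FN=0+2=2 → 18/26 = 0.6923
  mosaic: TP=13, FP=5+2=7, FN=1+4=5 → 26/38 = 0.6842
Lowest is class 'mosaic' with F1 score = 0.684.

0.684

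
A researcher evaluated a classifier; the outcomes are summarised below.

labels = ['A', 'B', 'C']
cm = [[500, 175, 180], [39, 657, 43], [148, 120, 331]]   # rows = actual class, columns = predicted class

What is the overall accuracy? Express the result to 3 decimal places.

0.679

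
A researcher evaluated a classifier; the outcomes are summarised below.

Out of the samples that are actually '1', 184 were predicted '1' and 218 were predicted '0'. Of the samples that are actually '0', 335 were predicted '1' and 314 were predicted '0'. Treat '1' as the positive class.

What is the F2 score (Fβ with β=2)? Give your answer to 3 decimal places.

0.433

Fβ = (1+β²)·TP / ((1+β²)·TP + β²·FN + FP), with β²=4
= 5·184 / (5·184 + 4·218 + 335) = 0.433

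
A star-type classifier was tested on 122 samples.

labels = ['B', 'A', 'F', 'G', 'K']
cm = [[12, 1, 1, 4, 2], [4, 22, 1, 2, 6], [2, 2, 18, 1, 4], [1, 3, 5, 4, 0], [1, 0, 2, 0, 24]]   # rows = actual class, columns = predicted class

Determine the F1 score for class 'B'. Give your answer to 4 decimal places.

0.6000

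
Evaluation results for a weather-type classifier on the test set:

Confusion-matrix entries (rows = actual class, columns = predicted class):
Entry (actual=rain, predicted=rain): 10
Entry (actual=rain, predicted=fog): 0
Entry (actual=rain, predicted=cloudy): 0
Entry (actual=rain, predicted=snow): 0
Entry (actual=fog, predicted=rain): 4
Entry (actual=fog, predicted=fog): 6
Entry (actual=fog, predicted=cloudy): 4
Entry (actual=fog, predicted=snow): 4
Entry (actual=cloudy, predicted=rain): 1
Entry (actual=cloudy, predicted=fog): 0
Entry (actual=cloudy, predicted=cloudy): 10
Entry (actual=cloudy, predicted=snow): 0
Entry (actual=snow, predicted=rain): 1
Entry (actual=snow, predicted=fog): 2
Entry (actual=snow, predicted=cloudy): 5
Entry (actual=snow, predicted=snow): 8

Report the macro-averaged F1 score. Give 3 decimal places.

Per-class F1 score (2·TP/(2·TP+FP+FN)):
  rain: TP=10, FP=4+1+1=6, FN=0+0+0=0 → 20/26 = 0.7692
  fog: TP=6, FP=0+0+2=2, FN=4+4+4=12 → 12/26 = 0.4615
  cloudy: TP=10, FP=0+4+5=9, FN=1+0+0=1 → 20/30 = 0.6667
  snow: TP=8, FP=0+4+0=4, FN=1+2+5=8 → 16/28 = 0.5714
Macro-F1 score = mean = (0.7692 + 0.4615 + 0.6667 + 0.5714) / 4 = 0.617

0.617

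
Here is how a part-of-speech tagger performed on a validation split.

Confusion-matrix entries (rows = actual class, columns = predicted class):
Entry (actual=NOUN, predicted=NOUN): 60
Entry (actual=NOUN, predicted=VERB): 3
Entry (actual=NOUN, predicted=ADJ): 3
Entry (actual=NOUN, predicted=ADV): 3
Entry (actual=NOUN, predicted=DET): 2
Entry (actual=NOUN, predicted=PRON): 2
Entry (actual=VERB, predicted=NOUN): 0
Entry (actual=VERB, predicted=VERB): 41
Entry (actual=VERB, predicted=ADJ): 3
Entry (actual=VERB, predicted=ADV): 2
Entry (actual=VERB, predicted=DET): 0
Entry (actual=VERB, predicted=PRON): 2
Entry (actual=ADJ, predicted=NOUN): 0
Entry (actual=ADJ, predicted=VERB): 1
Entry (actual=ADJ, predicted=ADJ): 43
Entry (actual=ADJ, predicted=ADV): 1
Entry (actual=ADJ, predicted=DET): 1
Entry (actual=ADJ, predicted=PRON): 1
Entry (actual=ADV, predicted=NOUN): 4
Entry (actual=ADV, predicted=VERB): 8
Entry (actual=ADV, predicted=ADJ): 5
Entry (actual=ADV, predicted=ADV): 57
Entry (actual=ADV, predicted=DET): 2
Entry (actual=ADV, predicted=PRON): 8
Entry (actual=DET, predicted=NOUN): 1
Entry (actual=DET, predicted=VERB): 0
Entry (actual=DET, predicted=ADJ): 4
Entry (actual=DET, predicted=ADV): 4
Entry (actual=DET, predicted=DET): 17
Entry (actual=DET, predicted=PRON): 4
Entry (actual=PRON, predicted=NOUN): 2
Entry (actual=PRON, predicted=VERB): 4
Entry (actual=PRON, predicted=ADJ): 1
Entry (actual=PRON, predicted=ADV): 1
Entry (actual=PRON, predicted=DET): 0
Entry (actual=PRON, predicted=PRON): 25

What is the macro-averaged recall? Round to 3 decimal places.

0.766

Per-class recall (TP/(TP+FN)):
  NOUN: TP=60, FN=3+3+3+2+2=13 → 60/73 = 0.8219
  VERB: TP=41, FN=0+3+2+0+2=7 → 41/48 = 0.8542
  ADJ: TP=43, FN=0+1+1+1+1=4 → 43/47 = 0.9149
  ADV: TP=57, FN=4+8+5+2+8=27 → 57/84 = 0.6786
  DET: TP=17, FN=1+0+4+4+4=13 → 17/30 = 0.5667
  PRON: TP=25, FN=2+4+1+1+0=8 → 25/33 = 0.7576
Macro-recall = mean = (0.8219 + 0.8542 + 0.9149 + 0.6786 + 0.5667 + 0.7576) / 6 = 0.766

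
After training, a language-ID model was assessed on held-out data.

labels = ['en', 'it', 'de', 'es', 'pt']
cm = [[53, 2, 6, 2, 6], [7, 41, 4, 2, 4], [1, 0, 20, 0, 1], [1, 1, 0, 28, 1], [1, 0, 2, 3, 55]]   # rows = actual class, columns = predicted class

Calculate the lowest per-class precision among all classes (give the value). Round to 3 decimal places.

Per-class precision (TP/(TP+FP)):
  en: TP=53, FP=7+1+1+1=10 → 53/63 = 0.8413
  it: TP=41, FP=2+0+1+0=3 → 41/44 = 0.9318
  de: TP=20, FP=6+4+0+2=12 → 20/32 = 0.6250
  es: TP=28, FP=2+2+0+3=7 → 28/35 = 0.8000
  pt: TP=55, FP=6+4+1+1=12 → 55/67 = 0.8209
Lowest is class 'de' with precision = 0.625.

0.625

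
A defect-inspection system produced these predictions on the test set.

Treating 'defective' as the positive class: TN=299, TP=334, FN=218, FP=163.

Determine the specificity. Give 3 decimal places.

Specificity = TN/(TN+FP) = 299/(299+163) = 0.647

0.647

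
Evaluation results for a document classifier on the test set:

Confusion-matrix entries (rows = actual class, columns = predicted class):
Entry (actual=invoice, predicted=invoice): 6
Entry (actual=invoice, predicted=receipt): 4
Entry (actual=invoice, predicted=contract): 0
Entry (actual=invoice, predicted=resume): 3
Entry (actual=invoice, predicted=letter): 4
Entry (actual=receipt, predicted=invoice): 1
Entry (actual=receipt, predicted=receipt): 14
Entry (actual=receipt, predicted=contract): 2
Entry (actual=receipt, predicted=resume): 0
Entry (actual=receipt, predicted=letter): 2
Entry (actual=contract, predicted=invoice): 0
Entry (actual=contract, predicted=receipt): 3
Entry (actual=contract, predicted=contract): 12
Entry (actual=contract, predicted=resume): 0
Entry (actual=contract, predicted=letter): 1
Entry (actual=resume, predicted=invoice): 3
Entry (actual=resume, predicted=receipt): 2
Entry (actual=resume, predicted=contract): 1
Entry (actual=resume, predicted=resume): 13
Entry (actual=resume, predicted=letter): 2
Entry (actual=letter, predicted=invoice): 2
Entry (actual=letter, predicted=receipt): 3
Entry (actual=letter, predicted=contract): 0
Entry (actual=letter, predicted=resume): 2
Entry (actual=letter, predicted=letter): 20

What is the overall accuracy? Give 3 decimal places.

0.650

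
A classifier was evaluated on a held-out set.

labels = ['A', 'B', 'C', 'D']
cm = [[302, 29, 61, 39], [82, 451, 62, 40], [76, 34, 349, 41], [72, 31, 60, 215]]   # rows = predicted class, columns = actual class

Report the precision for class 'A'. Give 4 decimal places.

0.7007

Treat 'A' as positive and all other classes as negative.
precision = TP/(TP+FP).
A: TP=302, FP=29+61+39=129 → 302/431 = 0.70070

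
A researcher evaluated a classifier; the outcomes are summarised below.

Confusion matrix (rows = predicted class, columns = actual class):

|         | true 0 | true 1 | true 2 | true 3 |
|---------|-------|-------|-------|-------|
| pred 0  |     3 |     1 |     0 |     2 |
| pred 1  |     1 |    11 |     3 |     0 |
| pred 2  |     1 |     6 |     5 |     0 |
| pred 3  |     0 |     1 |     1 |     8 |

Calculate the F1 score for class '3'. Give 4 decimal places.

0.8000

F1 score = 2·TP/(2·TP+FP+FN).
3: TP=8, FP=0+1+1=2, FN=2+0+0=2 → 16/20 = 0.80000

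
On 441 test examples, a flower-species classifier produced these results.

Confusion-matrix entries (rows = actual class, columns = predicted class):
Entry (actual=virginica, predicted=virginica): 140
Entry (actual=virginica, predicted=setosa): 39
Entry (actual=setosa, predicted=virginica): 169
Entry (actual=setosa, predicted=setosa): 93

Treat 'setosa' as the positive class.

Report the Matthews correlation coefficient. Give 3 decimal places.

MCC = (TP·TN − FP·FN) / √((TP+FP)(TP+FN)(TN+FP)(TN+FN))
Numerator = 93·140 − 39·169 = 6429
Denominator = √(132·262·179·309) = √1912875624 = 43736.4336
MCC = 6429 / 43736.4336 = 0.147

0.147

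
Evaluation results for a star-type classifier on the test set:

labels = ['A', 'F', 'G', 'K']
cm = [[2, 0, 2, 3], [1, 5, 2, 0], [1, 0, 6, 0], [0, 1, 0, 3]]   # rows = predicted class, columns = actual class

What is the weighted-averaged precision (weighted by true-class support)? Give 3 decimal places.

0.691

Per-class precision (TP/(TP+FP)):
  A: TP=2, FP=0+2+3=5 → 2/7 = 0.2857
  F: TP=5, FP=1+2+0=3 → 5/8 = 0.6250
  G: TP=6, FP=1+0+0=1 → 6/7 = 0.8571
  K: TP=3, FP=0+1+0=1 → 3/4 = 0.7500
Weighted-precision = Σ (supportᵢ/N)·precisionᵢ with N=26: (4/26)·0.2857 + (6/26)·0.6250 + (10/26)·0.8571 + (6/26)·0.7500 = 0.691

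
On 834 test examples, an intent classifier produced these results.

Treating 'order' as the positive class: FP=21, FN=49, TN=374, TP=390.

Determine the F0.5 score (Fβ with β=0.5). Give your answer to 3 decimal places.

0.936

Fβ = (1+β²)·TP / ((1+β²)·TP + β²·FN + FP), with β²=1/4
= 1.25·390 / (1.25·390 + 0.25·49 + 21) = 0.936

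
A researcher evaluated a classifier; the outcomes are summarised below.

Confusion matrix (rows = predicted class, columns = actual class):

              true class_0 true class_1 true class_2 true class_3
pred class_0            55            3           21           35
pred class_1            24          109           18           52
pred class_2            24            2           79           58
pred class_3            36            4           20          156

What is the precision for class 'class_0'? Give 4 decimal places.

precision = TP/(TP+FP).
class_0: TP=55, FP=3+21+35=59 → 55/114 = 0.48246

0.4825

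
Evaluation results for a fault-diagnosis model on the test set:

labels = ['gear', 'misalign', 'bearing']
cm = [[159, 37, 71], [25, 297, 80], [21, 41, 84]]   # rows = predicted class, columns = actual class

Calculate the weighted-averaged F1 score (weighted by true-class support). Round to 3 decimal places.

Per-class F1 score (2·TP/(2·TP+FP+FN)):
  gear: TP=159, FP=37+71=108, FN=25+21=46 → 318/472 = 0.6737
  misalign: TP=297, FP=25+80=105, FN=37+41=78 → 594/777 = 0.7645
  bearing: TP=84, FP=21+41=62, FN=71+80=151 → 168/381 = 0.4409
Weighted-F1 score = Σ (supportᵢ/N)·F1 scoreᵢ with N=815: (205/815)·0.6737 + (375/815)·0.7645 + (235/815)·0.4409 = 0.648

0.648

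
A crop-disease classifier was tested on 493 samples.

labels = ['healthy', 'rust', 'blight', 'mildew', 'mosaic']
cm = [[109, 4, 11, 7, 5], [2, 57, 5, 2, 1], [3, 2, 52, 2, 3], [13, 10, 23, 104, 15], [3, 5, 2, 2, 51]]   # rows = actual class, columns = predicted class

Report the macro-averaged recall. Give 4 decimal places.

0.7862

Per-class recall (TP/(TP+FN)):
  healthy: TP=109, FN=4+11+7+5=27 → 109/136 = 0.80147
  rust: TP=57, FN=2+5+2+1=10 → 57/67 = 0.85075
  blight: TP=52, FN=3+2+2+3=10 → 52/62 = 0.83871
  mildew: TP=104, FN=13+10+23+15=61 → 104/165 = 0.63030
  mosaic: TP=51, FN=3+5+2+2=12 → 51/63 = 0.80952
Macro-recall = mean = (0.80147 + 0.85075 + 0.83871 + 0.63030 + 0.80952) / 5 = 0.7862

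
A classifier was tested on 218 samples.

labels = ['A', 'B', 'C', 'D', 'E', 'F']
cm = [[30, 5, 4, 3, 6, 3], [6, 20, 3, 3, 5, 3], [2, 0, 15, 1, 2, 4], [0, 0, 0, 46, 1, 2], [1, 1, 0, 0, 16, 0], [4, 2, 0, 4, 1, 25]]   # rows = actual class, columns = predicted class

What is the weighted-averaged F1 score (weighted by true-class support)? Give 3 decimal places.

Per-class F1 score (2·TP/(2·TP+FP+FN)):
  A: TP=30, FP=6+2+0+1+4=13, FN=5+4+3+6+3=21 → 60/94 = 0.6383
  B: TP=20, FP=5+0+0+1+2=8, FN=6+3+3+5+3=20 → 40/68 = 0.5882
  C: TP=15, FP=4+3+0+0+0=7, FN=2+0+1+2+4=9 → 30/46 = 0.6522
  D: TP=46, FP=3+3+1+0+4=11, FN=0+0+0+1+2=3 → 92/106 = 0.8679
  E: TP=16, FP=6+5+2+1+1=15, FN=1+1+0+0+0=2 → 32/49 = 0.6531
  F: TP=25, FP=3+3+4+2+0=12, FN=4+2+0+4+1=11 → 50/73 = 0.6849
Weighted-F1 score = Σ (supportᵢ/N)·F1 scoreᵢ with N=218: (51/218)·0.6383 + (40/218)·0.5882 + (24/218)·0.6522 + (49/218)·0.8679 + (18/218)·0.6531 + (36/218)·0.6849 = 0.691

0.691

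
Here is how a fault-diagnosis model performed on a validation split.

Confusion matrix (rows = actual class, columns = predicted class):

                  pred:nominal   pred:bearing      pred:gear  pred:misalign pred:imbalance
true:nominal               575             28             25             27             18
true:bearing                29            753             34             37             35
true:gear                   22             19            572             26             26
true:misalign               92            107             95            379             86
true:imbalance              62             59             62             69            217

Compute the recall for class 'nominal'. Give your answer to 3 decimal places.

recall = TP/(TP+FN).
nominal: TP=575, FN=28+25+27+18=98 → 575/673 = 0.8544

0.854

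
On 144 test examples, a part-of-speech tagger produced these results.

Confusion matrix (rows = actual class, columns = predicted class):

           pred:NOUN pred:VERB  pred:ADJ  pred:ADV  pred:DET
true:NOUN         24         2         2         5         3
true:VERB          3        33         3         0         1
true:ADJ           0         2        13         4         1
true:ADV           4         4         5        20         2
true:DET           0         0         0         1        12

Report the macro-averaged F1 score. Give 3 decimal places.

Per-class F1 score (2·TP/(2·TP+FP+FN)):
  NOUN: TP=24, FP=3+0+4+0=7, FN=2+2+5+3=12 → 48/67 = 0.7164
  VERB: TP=33, FP=2+2+4+0=8, FN=3+3+0+1=7 → 66/81 = 0.8148
  ADJ: TP=13, FP=2+3+5+0=10, FN=0+2+4+1=7 → 26/43 = 0.6047
  ADV: TP=20, FP=5+0+4+1=10, FN=4+4+5+2=15 → 40/65 = 0.6154
  DET: TP=12, FP=3+1+1+2=7, FN=0+0+0+1=1 → 24/32 = 0.7500
Macro-F1 score = mean = (0.7164 + 0.8148 + 0.6047 + 0.6154 + 0.7500) / 5 = 0.700

0.700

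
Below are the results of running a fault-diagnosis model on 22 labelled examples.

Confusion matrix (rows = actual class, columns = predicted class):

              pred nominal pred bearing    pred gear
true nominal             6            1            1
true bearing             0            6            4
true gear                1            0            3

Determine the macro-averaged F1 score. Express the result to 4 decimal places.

0.6686

Per-class F1 score (2·TP/(2·TP+FP+FN)):
  nominal: TP=6, FP=0+1=1, FN=1+1=2 → 12/15 = 0.80000
  bearing: TP=6, FP=1+0=1, FN=0+4=4 → 12/17 = 0.70588
  gear: TP=3, FP=1+4=5, FN=1+0=1 → 6/12 = 0.50000
Macro-F1 score = mean = (0.80000 + 0.70588 + 0.50000) / 3 = 0.6686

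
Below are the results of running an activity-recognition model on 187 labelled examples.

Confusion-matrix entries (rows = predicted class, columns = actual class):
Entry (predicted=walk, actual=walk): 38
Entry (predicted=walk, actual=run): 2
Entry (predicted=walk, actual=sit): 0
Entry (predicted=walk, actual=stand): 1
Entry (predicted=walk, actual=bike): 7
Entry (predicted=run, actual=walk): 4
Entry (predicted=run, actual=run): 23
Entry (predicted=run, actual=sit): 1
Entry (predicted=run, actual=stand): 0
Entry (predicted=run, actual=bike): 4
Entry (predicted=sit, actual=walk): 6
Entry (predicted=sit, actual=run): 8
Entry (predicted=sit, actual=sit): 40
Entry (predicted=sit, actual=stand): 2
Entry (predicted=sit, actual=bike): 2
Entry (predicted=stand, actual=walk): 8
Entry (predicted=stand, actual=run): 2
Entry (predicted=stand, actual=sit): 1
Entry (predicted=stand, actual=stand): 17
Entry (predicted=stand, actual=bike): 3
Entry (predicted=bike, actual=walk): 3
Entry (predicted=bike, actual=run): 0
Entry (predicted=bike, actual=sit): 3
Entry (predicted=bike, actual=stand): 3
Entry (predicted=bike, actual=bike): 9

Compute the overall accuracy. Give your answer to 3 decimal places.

Accuracy = trace / total = (38+23+40+17+9=127) / 187 = 127/187 = 0.679

0.679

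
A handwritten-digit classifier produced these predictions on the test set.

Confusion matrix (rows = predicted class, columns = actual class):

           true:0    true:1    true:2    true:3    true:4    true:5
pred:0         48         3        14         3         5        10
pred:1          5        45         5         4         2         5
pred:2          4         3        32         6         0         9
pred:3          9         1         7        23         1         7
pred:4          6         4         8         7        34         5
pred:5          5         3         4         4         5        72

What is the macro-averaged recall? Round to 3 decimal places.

Per-class recall (TP/(TP+FN)):
  0: TP=48, FN=5+4+9+6+5=29 → 48/77 = 0.6234
  1: TP=45, FN=3+3+1+4+3=14 → 45/59 = 0.7627
  2: TP=32, FN=14+5+7+8+4=38 → 32/70 = 0.4571
  3: TP=23, FN=3+4+6+7+4=24 → 23/47 = 0.4894
  4: TP=34, FN=5+2+0+1+5=13 → 34/47 = 0.7234
  5: TP=72, FN=10+5+9+7+5=36 → 72/108 = 0.6667
Macro-recall = mean = (0.6234 + 0.7627 + 0.4571 + 0.4894 + 0.7234 + 0.6667) / 6 = 0.620

0.620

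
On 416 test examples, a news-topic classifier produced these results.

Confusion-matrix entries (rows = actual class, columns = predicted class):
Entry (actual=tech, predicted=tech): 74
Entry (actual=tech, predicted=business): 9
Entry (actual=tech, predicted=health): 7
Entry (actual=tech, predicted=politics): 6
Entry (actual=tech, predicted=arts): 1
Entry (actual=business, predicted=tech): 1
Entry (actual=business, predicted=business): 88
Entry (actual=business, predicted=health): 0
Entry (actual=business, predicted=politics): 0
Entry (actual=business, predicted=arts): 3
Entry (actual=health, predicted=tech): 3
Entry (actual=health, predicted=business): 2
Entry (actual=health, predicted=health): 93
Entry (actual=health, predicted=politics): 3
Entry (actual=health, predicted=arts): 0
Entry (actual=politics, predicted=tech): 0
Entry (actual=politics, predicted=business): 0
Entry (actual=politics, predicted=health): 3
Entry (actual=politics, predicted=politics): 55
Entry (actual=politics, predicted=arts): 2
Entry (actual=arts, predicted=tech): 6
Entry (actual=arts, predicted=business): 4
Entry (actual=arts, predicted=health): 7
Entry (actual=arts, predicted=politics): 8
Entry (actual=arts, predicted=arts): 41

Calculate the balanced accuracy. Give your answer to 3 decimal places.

Balanced accuracy = mean of per-class recall.
  tech: recall = 74/97 = 0.7629
  business: recall = 88/92 = 0.9565
  health: recall = 93/101 = 0.9208
  politics: recall = 55/60 = 0.9167
  arts: recall = 41/66 = 0.6212
Mean = (0.7629 + 0.9565 + 0.9208 + 0.9167 + 0.6212) / 5 = 0.836

0.836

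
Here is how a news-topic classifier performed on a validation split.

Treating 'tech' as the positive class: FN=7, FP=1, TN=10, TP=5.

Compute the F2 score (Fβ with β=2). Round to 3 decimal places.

Fβ = (1+β²)·TP / ((1+β²)·TP + β²·FN + FP), with β²=4
= 5·5 / (5·5 + 4·7 + 1) = 0.463

0.463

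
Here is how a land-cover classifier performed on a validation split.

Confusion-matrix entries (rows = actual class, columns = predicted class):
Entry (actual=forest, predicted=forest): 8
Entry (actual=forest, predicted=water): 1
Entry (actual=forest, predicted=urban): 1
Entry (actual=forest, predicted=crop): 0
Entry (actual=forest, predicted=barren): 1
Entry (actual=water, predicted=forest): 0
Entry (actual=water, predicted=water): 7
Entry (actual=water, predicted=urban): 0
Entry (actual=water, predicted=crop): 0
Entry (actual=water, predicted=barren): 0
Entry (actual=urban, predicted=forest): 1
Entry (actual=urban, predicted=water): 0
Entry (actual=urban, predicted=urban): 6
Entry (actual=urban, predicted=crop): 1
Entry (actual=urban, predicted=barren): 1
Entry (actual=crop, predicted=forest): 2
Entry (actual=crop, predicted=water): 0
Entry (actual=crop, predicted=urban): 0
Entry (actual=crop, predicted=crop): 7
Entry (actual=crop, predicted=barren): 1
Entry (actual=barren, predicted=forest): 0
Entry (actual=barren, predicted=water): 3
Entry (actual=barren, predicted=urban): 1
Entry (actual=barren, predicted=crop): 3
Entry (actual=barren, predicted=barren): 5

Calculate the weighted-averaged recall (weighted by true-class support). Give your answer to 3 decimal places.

Per-class recall (TP/(TP+FN)):
  forest: TP=8, FN=1+1+0+1=3 → 8/11 = 0.7273
  water: TP=7, FN=0+0+0+0=0 → 7/7 = 1.0000
  urban: TP=6, FN=1+0+1+1=3 → 6/9 = 0.6667
  crop: TP=7, FN=2+0+0+1=3 → 7/10 = 0.7000
  barren: TP=5, FN=0+3+1+3=7 → 5/12 = 0.4167
Weighted-recall = Σ (supportᵢ/N)·recallᵢ with N=49: (11/49)·0.7273 + (7/49)·1.0000 + (9/49)·0.6667 + (10/49)·0.7000 + (12/49)·0.4167 = 0.673

0.673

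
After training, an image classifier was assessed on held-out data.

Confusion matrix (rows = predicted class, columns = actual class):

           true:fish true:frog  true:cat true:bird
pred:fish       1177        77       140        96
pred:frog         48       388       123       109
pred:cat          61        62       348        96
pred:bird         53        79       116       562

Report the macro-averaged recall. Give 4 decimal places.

Per-class recall (TP/(TP+FN)):
  fish: TP=1177, FN=48+61+53=162 → 1177/1339 = 0.87901
  frog: TP=388, FN=77+62+79=218 → 388/606 = 0.64026
  cat: TP=348, FN=140+123+116=379 → 348/727 = 0.47868
  bird: TP=562, FN=96+109+96=301 → 562/863 = 0.65122
Macro-recall = mean = (0.87901 + 0.64026 + 0.47868 + 0.65122) / 4 = 0.6623

0.6623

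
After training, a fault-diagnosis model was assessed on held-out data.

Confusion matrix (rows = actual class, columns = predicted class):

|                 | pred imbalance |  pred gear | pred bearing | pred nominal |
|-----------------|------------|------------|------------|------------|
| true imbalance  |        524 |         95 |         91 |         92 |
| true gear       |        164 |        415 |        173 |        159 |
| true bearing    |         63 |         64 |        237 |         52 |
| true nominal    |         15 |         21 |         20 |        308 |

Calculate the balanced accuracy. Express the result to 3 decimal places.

0.631

Balanced accuracy = mean of per-class recall.
  imbalance: recall = 524/802 = 0.6534
  gear: recall = 415/911 = 0.4555
  bearing: recall = 237/416 = 0.5697
  nominal: recall = 308/364 = 0.8462
Mean = (0.6534 + 0.4555 + 0.5697 + 0.8462) / 4 = 0.631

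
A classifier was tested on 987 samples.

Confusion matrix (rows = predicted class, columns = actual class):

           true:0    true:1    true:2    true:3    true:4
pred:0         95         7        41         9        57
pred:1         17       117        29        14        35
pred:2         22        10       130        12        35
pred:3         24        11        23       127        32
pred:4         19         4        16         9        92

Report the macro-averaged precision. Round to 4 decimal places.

Per-class precision (TP/(TP+FP)):
  0: TP=95, FP=7+41+9+57=114 → 95/209 = 0.45455
  1: TP=117, FP=17+29+14+35=95 → 117/212 = 0.55189
  2: TP=130, FP=22+10+12+35=79 → 130/209 = 0.62201
  3: TP=127, FP=24+11+23+32=90 → 127/217 = 0.58525
  4: TP=92, FP=19+4+16+9=48 → 92/140 = 0.65714
Macro-precision = mean = (0.45455 + 0.55189 + 0.62201 + 0.58525 + 0.65714) / 5 = 0.5742

0.5742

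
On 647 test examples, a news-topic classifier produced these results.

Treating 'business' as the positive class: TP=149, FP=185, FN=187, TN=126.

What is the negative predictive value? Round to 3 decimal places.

0.403

NPV = TN/(TN+FN) = 126/(126+187) = 0.403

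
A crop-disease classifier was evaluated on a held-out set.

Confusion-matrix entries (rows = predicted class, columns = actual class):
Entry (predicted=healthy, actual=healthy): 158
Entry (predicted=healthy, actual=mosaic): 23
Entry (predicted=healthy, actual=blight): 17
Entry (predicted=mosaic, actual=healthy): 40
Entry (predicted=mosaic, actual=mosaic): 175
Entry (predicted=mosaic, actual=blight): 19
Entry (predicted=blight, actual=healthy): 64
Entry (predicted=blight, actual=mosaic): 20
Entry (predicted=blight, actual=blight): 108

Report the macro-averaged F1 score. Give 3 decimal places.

0.701

Per-class F1 score (2·TP/(2·TP+FP+FN)):
  healthy: TP=158, FP=23+17=40, FN=40+64=104 → 316/460 = 0.6870
  mosaic: TP=175, FP=40+19=59, FN=23+20=43 → 350/452 = 0.7743
  blight: TP=108, FP=64+20=84, FN=17+19=36 → 216/336 = 0.6429
Macro-F1 score = mean = (0.6870 + 0.7743 + 0.6429) / 3 = 0.701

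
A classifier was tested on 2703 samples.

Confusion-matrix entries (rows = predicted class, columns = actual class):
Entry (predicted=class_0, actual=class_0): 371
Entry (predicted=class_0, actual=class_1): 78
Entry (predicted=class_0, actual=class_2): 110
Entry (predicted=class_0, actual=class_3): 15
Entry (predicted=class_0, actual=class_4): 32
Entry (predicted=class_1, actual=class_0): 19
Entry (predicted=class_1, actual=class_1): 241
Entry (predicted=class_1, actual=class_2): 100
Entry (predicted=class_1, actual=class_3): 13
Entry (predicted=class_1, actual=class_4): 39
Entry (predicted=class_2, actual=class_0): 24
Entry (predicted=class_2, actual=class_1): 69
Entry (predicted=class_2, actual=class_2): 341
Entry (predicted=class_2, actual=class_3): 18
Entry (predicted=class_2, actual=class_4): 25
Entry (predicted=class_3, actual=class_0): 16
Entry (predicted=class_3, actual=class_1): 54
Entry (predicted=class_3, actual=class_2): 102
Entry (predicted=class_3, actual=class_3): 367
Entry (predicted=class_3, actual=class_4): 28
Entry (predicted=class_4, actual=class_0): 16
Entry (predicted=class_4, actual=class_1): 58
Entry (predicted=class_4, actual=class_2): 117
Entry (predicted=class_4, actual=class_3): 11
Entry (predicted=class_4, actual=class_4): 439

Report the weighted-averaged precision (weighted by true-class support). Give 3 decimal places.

Per-class precision (TP/(TP+FP)):
  class_0: TP=371, FP=78+110+15+32=235 → 371/606 = 0.6122
  class_1: TP=241, FP=19+100+13+39=171 → 241/412 = 0.5850
  class_2: TP=341, FP=24+69+18+25=136 → 341/477 = 0.7149
  class_3: TP=367, FP=16+54+102+28=200 → 367/567 = 0.6473
  class_4: TP=439, FP=16+58+117+11=202 → 439/641 = 0.6849
Weighted-precision = Σ (supportᵢ/N)·precisionᵢ with N=2703: (446/2703)·0.6122 + (500/2703)·0.5850 + (770/2703)·0.7149 + (424/2703)·0.6473 + (563/2703)·0.6849 = 0.657

0.657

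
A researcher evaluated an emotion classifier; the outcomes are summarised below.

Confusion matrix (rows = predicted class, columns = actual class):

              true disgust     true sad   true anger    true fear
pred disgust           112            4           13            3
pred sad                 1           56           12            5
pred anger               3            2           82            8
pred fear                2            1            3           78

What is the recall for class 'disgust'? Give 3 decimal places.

0.949

One-vs-rest for 'disgust': TP = diagonal; FP = other classes predicted 'disgust'; FN = 'disgust' predicted as other.
recall = TP/(TP+FN).
disgust: TP=112, FN=1+3+2=6 → 112/118 = 0.9492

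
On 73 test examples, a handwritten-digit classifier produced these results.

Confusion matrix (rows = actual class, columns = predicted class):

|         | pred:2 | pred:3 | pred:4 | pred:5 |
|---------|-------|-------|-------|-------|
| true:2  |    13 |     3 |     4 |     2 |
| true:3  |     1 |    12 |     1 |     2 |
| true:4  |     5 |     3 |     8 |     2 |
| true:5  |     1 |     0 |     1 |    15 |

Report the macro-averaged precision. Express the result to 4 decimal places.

0.6506

Per-class precision (TP/(TP+FP)):
  2: TP=13, FP=1+5+1=7 → 13/20 = 0.65000
  3: TP=12, FP=3+3+0=6 → 12/18 = 0.66667
  4: TP=8, FP=4+1+1=6 → 8/14 = 0.57143
  5: TP=15, FP=2+2+2=6 → 15/21 = 0.71429
Macro-precision = mean = (0.65000 + 0.66667 + 0.57143 + 0.71429) / 4 = 0.6506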